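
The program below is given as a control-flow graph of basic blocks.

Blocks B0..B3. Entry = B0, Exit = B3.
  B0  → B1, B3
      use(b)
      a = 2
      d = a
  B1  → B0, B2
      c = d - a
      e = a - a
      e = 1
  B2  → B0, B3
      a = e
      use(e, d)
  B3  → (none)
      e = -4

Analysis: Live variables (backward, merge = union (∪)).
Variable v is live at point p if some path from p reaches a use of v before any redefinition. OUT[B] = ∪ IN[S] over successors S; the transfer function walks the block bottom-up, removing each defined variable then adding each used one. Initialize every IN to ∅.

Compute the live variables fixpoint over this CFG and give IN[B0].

Fixpoint table:
  B0:   IN={b}   OUT={a, b, d}
  B1:   IN={a, b, d}   OUT={b, d, e}
  B2:   IN={b, d, e}   OUT={b}
  B3:   IN={}   OUT={}

Merge at B0: OUT[B0] = IN[B1] ⊔ IN[B3] = {a, b, d}
Applying B0's transfer function to that OUT value gives IN[B0] (row B0 above).

Answer: {b}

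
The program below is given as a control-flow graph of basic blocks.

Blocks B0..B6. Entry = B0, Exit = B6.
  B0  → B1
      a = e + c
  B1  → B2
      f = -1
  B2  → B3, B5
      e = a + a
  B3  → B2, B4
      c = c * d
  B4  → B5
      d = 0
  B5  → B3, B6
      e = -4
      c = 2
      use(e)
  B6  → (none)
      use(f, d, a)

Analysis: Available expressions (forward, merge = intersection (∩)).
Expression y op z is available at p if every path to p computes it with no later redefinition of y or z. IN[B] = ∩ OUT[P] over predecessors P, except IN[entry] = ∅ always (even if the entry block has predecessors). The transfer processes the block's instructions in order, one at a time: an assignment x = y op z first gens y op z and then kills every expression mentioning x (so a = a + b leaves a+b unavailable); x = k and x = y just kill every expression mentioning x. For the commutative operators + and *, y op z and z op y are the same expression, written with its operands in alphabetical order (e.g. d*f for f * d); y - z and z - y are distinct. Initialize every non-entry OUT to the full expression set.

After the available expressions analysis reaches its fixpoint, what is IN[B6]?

Answer: {a+a}

Working:
Converged values:
  B0:   IN={}   OUT={c+e}
  B1:   IN={c+e}   OUT={c+e}
  B2:   IN={}   OUT={a+a}
  B3:   IN={a+a}   OUT={a+a}
  B4:   IN={a+a}   OUT={a+a}
  B5:   IN={a+a}   OUT={a+a}
  B6:   IN={a+a}   OUT={a+a}

Merge at B6: IN[B6] = OUT[B5] = {a+a}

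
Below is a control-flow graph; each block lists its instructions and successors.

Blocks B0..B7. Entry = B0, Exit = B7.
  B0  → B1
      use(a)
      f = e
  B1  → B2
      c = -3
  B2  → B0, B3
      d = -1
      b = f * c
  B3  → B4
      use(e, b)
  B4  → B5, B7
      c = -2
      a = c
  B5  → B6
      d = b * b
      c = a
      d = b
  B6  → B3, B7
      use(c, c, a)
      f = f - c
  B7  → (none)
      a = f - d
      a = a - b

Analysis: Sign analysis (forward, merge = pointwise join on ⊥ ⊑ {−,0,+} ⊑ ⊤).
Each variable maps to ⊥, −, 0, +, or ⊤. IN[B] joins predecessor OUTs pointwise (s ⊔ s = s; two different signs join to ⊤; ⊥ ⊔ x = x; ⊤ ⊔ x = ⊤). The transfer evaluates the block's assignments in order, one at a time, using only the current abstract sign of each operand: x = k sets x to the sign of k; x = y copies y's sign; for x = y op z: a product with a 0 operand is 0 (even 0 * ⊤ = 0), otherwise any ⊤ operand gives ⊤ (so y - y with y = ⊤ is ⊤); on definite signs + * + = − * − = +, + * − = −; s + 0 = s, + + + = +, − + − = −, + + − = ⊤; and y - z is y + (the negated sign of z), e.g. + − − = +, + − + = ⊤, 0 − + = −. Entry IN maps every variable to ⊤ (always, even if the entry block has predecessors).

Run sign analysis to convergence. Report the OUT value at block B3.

Fixpoint table:
  B0:  IN=(all ⊤)  OUT=(all ⊤)
  B1:  IN=(all ⊤)  OUT={c:-; rest ⊤}
  B2:  IN={c:-; rest ⊤}  OUT={c:-, d:-; rest ⊤}
  B3:  IN={c:-; rest ⊤}  OUT={c:-; rest ⊤}
  B4:  IN={c:-; rest ⊤}  OUT={a:-, c:-; rest ⊤}
  B5:  IN={a:-, c:-; rest ⊤}  OUT={a:-, c:-; rest ⊤}
  B6:  IN={a:-, c:-; rest ⊤}  OUT={a:-, c:-; rest ⊤}
  B7:  IN={a:-, c:-; rest ⊤}  OUT={c:-; rest ⊤}

Merge at B3: IN[B3] = OUT[B2] ⊔ OUT[B6] = {a: ⊤, b: ⊤, c: -, d: ⊤, e: ⊤, f: ⊤}
Applying B3's transfer function to that IN value gives OUT[B3] (row B3 above).

Answer: {a: ⊤, b: ⊤, c: -, d: ⊤, e: ⊤, f: ⊤}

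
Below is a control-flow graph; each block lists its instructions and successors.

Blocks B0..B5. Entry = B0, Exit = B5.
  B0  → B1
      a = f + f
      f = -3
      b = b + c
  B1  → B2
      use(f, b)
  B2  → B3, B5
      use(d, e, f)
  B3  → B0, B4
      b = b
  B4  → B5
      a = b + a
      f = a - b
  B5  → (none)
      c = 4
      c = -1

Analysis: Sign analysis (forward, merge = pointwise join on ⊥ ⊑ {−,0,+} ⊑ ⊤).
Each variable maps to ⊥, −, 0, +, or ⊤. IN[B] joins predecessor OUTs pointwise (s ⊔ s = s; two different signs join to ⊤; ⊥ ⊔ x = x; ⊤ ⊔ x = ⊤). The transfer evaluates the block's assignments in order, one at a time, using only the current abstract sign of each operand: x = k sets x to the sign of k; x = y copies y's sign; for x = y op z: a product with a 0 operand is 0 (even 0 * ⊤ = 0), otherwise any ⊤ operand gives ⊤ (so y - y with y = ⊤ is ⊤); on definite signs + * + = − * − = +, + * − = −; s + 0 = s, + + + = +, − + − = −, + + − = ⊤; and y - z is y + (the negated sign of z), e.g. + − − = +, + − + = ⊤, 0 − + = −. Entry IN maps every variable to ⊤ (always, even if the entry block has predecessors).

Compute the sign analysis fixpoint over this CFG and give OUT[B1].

Answer: {a: ⊤, b: ⊤, c: ⊤, d: ⊤, e: ⊤, f: -}

Derivation:
Converged values:
  B0:  IN=(all ⊤)  OUT={f:-; rest ⊤}
  B1:  IN={f:-; rest ⊤}  OUT={f:-; rest ⊤}
  B2:  IN={f:-; rest ⊤}  OUT={f:-; rest ⊤}
  B3:  IN={f:-; rest ⊤}  OUT={f:-; rest ⊤}
  B4:  IN={f:-; rest ⊤}  OUT=(all ⊤)
  B5:  IN=(all ⊤)  OUT={c:-; rest ⊤}

Merge at B1: IN[B1] = OUT[B0] = {a: ⊤, b: ⊤, c: ⊤, d: ⊤, e: ⊤, f: -}
Applying B1's transfer function to that IN value gives OUT[B1] (row B1 above).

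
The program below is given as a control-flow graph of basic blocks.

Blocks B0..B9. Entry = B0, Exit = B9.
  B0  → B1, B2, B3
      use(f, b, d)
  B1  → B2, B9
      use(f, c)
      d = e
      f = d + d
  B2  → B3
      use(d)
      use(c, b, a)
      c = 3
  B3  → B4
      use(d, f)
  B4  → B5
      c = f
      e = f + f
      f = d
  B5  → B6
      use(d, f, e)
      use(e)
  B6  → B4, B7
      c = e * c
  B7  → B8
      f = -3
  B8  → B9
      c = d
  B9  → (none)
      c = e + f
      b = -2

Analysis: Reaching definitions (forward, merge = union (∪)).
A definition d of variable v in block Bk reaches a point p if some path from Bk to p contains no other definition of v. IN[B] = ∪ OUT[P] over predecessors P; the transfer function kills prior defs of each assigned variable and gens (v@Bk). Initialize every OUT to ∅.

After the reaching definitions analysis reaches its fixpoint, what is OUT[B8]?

Fixpoint table:
  B0:  IN={}  OUT={}
  B1:  IN={}  OUT={d@B1, f@B1}
  B2:  IN={d@B1, f@B1}  OUT={c@B2, d@B1, f@B1}
  B3:  IN={c@B2, d@B1, f@B1}  OUT={c@B2, d@B1, f@B1}
  B4:  IN={c@B2, c@B6, d@B1, e@B4, f@B1, f@B4}  OUT={c@B4, d@B1, e@B4, f@B4}
  B5:  IN={c@B4, d@B1, e@B4, f@B4}  OUT={c@B4, d@B1, e@B4, f@B4}
  B6:  IN={c@B4, d@B1, e@B4, f@B4}  OUT={c@B6, d@B1, e@B4, f@B4}
  B7:  IN={c@B6, d@B1, e@B4, f@B4}  OUT={c@B6, d@B1, e@B4, f@B7}
  B8:  IN={c@B6, d@B1, e@B4, f@B7}  OUT={c@B8, d@B1, e@B4, f@B7}
  B9:  IN={c@B8, d@B1, e@B4, f@B1, f@B7}  OUT={b@B9, c@B9, d@B1, e@B4, f@B1, f@B7}

Merge at B8: IN[B8] = OUT[B7] = {c@B6, d@B1, e@B4, f@B7}
Applying B8's transfer function to that IN value gives OUT[B8] (row B8 above).

Answer: {c@B8, d@B1, e@B4, f@B7}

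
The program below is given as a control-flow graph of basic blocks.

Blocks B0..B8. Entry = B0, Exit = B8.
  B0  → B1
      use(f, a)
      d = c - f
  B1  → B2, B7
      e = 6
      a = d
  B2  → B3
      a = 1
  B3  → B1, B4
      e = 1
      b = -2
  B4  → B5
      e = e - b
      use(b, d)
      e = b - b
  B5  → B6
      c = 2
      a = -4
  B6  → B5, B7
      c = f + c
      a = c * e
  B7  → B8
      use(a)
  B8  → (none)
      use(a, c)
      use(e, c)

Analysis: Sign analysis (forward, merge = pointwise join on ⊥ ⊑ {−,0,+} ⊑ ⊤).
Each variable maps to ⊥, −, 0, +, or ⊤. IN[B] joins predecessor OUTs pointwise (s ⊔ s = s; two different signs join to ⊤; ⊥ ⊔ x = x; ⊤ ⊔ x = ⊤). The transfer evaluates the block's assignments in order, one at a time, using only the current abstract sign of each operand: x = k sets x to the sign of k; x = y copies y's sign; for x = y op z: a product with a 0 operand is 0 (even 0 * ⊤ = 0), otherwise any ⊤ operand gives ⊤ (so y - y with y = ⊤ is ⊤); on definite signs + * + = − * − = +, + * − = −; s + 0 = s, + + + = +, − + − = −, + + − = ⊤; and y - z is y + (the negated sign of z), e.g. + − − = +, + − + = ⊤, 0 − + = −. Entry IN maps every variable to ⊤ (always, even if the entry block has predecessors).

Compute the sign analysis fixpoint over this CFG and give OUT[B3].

Answer: {a: +, b: -, c: ⊤, d: ⊤, e: +, f: ⊤}

Derivation:
Per-block solution:
  B0:  IN=(all ⊤)  OUT=(all ⊤)
  B1:  IN=(all ⊤)  OUT={e:+; rest ⊤}
  B2:  IN={e:+; rest ⊤}  OUT={a:+, e:+; rest ⊤}
  B3:  IN={a:+, e:+; rest ⊤}  OUT={a:+, b:-, e:+; rest ⊤}
  B4:  IN={a:+, b:-, e:+; rest ⊤}  OUT={a:+, b:-; rest ⊤}
  B5:  IN={b:-; rest ⊤}  OUT={a:-, b:-, c:+; rest ⊤}
  B6:  IN={a:-, b:-, c:+; rest ⊤}  OUT={b:-; rest ⊤}
  B7:  IN=(all ⊤)  OUT=(all ⊤)
  B8:  IN=(all ⊤)  OUT=(all ⊤)

Merge at B3: IN[B3] = OUT[B2] = {a: +, b: ⊤, c: ⊤, d: ⊤, e: +, f: ⊤}
Applying B3's transfer function to that IN value gives OUT[B3] (row B3 above).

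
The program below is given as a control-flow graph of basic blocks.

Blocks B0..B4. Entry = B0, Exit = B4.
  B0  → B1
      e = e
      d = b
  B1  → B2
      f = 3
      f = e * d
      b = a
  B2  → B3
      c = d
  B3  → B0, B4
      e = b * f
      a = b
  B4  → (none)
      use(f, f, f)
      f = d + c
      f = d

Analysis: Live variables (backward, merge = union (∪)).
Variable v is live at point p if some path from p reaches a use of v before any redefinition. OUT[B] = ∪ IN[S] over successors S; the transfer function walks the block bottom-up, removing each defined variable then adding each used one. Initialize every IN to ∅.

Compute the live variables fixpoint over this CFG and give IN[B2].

Fixpoint table:
  B0:  IN={a, b, e}  OUT={a, d, e}
  B1:  IN={a, d, e}  OUT={b, d, f}
  B2:  IN={b, d, f}  OUT={b, c, d, f}
  B3:  IN={b, c, d, f}  OUT={a, b, c, d, e, f}
  B4:  IN={c, d, f}  OUT={}

Merge at B2: OUT[B2] = IN[B3] = {b, c, d, f}
Applying B2's transfer function to that OUT value gives IN[B2] (row B2 above).

Answer: {b, d, f}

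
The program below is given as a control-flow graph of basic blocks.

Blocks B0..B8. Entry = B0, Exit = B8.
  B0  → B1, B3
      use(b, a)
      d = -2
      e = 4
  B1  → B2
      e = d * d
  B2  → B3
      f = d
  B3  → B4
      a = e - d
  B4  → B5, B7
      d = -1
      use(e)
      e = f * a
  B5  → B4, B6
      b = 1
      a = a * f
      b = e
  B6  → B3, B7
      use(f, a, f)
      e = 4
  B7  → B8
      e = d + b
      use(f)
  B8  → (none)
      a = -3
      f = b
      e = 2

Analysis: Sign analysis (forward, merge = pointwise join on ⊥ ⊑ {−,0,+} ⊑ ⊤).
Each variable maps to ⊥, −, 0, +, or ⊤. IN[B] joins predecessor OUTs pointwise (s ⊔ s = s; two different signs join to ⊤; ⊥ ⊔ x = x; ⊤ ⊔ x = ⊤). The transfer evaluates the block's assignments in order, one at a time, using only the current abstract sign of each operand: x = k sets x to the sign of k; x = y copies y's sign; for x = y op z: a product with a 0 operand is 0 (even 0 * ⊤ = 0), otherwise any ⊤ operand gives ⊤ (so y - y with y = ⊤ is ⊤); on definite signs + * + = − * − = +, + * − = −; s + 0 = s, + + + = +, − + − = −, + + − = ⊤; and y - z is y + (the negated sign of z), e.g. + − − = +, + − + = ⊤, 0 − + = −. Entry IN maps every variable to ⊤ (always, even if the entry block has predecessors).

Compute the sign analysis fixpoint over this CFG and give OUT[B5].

Per-block solution:
  B0:  IN=(all ⊤)  OUT={d:-, e:+; rest ⊤}
  B1:  IN={d:-, e:+; rest ⊤}  OUT={d:-, e:+; rest ⊤}
  B2:  IN={d:-, e:+; rest ⊤}  OUT={d:-, e:+, f:-; rest ⊤}
  B3:  IN={d:-, e:+; rest ⊤}  OUT={a:+, d:-, e:+; rest ⊤}
  B4:  IN={d:-; rest ⊤}  OUT={d:-; rest ⊤}
  B5:  IN={d:-; rest ⊤}  OUT={d:-; rest ⊤}
  B6:  IN={d:-; rest ⊤}  OUT={d:-, e:+; rest ⊤}
  B7:  IN={d:-; rest ⊤}  OUT={d:-; rest ⊤}
  B8:  IN={d:-; rest ⊤}  OUT={a:-, d:-, e:+; rest ⊤}

Merge at B5: IN[B5] = OUT[B4] = {a: ⊤, b: ⊤, c: ⊤, d: -, e: ⊤, f: ⊤}
Applying B5's transfer function to that IN value gives OUT[B5] (row B5 above).

Answer: {a: ⊤, b: ⊤, c: ⊤, d: -, e: ⊤, f: ⊤}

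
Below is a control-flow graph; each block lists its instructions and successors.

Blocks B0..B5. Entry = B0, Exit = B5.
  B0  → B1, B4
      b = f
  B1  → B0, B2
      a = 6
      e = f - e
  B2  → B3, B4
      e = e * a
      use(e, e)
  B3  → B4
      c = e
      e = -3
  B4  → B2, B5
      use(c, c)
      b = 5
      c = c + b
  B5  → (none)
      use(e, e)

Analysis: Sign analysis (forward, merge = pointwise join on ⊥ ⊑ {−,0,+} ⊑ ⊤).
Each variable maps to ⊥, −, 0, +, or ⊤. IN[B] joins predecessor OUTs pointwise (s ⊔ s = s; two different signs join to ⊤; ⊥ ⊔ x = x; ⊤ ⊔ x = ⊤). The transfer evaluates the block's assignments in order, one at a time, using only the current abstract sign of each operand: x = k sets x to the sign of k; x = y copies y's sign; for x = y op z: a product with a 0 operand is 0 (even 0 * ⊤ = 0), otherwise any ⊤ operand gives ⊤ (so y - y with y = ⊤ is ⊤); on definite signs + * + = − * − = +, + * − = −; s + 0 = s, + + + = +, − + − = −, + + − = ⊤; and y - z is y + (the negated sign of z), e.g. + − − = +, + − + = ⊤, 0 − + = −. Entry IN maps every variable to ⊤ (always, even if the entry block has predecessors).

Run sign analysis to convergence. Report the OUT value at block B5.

Answer: {a: ⊤, b: +, c: ⊤, d: ⊤, e: ⊤, f: ⊤}

Trace:
Converged values:
  B0: | IN=(all ⊤) | OUT=(all ⊤)
  B1: | IN=(all ⊤) | OUT={a:+; rest ⊤}
  B2: | IN=(all ⊤) | OUT=(all ⊤)
  B3: | IN=(all ⊤) | OUT={e:-; rest ⊤}
  B4: | IN=(all ⊤) | OUT={b:+; rest ⊤}
  B5: | IN={b:+; rest ⊤} | OUT={b:+; rest ⊤}

Merge at B5: IN[B5] = OUT[B4] = {a: ⊤, b: +, c: ⊤, d: ⊤, e: ⊤, f: ⊤}
Applying B5's transfer function to that IN value gives OUT[B5] (row B5 above).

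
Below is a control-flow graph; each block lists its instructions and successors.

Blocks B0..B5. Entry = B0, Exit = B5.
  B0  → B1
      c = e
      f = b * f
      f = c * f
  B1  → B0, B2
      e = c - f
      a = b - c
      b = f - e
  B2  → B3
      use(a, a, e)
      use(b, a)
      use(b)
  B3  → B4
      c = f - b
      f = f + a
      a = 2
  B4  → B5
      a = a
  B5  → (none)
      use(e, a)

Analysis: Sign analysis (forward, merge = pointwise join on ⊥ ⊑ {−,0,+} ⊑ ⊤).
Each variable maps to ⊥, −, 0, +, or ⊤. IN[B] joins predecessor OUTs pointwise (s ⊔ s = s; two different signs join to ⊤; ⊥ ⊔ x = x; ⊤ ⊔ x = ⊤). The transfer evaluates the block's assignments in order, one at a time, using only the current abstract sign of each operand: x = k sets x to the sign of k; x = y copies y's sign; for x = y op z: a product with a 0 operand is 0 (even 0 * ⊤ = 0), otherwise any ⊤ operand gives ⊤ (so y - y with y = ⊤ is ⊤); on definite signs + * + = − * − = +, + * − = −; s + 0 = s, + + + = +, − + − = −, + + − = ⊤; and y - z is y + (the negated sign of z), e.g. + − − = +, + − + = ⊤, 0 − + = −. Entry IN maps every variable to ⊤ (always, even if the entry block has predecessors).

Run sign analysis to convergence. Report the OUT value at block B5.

Per-block solution:
  B0:   IN=(all ⊤)   OUT=(all ⊤)
  B1:   IN=(all ⊤)   OUT=(all ⊤)
  B2:   IN=(all ⊤)   OUT=(all ⊤)
  B3:   IN=(all ⊤)   OUT={a:+; rest ⊤}
  B4:   IN={a:+; rest ⊤}   OUT={a:+; rest ⊤}
  B5:   IN={a:+; rest ⊤}   OUT={a:+; rest ⊤}

Merge at B5: IN[B5] = OUT[B4] = {a: +, b: ⊤, c: ⊤, d: ⊤, e: ⊤, f: ⊤}
Applying B5's transfer function to that IN value gives OUT[B5] (row B5 above).

Answer: {a: +, b: ⊤, c: ⊤, d: ⊤, e: ⊤, f: ⊤}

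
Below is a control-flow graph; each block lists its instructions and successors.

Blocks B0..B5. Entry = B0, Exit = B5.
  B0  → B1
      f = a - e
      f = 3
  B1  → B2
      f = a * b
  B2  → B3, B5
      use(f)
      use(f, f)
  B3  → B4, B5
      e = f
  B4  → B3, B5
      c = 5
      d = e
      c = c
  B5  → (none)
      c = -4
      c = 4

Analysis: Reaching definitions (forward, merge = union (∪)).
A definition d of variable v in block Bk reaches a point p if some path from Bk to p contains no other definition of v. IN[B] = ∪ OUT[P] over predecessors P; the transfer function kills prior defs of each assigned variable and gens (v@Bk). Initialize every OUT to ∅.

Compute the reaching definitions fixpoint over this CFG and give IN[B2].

Converged values:
  B0: | IN={} | OUT={f@B0}
  B1: | IN={f@B0} | OUT={f@B1}
  B2: | IN={f@B1} | OUT={f@B1}
  B3: | IN={c@B4, d@B4, e@B3, f@B1} | OUT={c@B4, d@B4, e@B3, f@B1}
  B4: | IN={c@B4, d@B4, e@B3, f@B1} | OUT={c@B4, d@B4, e@B3, f@B1}
  B5: | IN={c@B4, d@B4, e@B3, f@B1} | OUT={c@B5, d@B4, e@B3, f@B1}

Merge at B2: IN[B2] = OUT[B1] = {f@B1}

Answer: {f@B1}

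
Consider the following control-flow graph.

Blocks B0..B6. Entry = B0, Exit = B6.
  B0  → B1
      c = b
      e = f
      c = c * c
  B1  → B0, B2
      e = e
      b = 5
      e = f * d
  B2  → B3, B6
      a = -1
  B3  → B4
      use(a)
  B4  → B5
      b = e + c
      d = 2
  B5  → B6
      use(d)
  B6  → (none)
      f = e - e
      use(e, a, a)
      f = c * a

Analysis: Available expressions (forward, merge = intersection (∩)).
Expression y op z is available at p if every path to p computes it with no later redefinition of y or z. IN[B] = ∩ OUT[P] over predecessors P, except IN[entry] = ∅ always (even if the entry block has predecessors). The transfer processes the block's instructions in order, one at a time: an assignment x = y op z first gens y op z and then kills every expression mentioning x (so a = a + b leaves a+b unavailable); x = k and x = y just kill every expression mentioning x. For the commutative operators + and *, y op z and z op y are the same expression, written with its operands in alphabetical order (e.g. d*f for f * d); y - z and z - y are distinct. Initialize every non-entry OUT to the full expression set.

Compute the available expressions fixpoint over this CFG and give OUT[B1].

Answer: {d*f}

Trace:
Fixpoint table:
  B0:   IN={}   OUT={}
  B1:   IN={}   OUT={d*f}
  B2:   IN={d*f}   OUT={d*f}
  B3:   IN={d*f}   OUT={d*f}
  B4:   IN={d*f}   OUT={c+e}
  B5:   IN={c+e}   OUT={c+e}
  B6:   IN={}   OUT={a*c, e-e}

Merge at B1: IN[B1] = OUT[B0] = {}
Applying B1's transfer function to that IN value gives OUT[B1] (row B1 above).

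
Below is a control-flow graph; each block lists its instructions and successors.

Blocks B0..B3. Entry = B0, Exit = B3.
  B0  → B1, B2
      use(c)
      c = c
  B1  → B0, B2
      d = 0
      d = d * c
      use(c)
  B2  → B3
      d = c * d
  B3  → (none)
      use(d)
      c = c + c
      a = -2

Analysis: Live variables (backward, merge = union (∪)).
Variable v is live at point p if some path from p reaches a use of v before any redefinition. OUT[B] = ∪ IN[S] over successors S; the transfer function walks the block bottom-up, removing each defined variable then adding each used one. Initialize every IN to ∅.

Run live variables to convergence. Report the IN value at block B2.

Fixpoint table:
  B0: | IN={c, d} | OUT={c, d}
  B1: | IN={c} | OUT={c, d}
  B2: | IN={c, d} | OUT={c, d}
  B3: | IN={c, d} | OUT={}

Merge at B2: OUT[B2] = IN[B3] = {c, d}
Applying B2's transfer function to that OUT value gives IN[B2] (row B2 above).

Answer: {c, d}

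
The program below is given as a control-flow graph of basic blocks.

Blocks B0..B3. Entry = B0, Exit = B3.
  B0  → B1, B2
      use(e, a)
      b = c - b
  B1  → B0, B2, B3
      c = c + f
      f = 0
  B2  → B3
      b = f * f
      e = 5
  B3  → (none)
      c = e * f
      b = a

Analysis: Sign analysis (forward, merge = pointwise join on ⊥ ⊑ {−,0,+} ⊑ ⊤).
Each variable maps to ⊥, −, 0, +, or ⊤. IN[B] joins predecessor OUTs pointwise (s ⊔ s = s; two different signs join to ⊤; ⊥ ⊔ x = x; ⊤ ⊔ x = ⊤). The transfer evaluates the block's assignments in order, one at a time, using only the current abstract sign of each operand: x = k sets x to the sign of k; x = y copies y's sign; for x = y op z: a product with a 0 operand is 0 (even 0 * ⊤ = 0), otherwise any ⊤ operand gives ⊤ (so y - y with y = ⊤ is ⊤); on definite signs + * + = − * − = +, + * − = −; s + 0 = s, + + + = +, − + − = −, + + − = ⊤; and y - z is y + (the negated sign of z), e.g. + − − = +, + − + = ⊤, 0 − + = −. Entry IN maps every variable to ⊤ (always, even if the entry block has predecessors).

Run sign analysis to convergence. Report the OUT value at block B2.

Fixpoint table:
  B0:  IN=(all ⊤)  OUT=(all ⊤)
  B1:  IN=(all ⊤)  OUT={f:0; rest ⊤}
  B2:  IN=(all ⊤)  OUT={e:+; rest ⊤}
  B3:  IN=(all ⊤)  OUT=(all ⊤)

Merge at B2: IN[B2] = OUT[B0] ⊔ OUT[B1] = {a: ⊤, b: ⊤, c: ⊤, d: ⊤, e: ⊤, f: ⊤}
Applying B2's transfer function to that IN value gives OUT[B2] (row B2 above).

Answer: {a: ⊤, b: ⊤, c: ⊤, d: ⊤, e: +, f: ⊤}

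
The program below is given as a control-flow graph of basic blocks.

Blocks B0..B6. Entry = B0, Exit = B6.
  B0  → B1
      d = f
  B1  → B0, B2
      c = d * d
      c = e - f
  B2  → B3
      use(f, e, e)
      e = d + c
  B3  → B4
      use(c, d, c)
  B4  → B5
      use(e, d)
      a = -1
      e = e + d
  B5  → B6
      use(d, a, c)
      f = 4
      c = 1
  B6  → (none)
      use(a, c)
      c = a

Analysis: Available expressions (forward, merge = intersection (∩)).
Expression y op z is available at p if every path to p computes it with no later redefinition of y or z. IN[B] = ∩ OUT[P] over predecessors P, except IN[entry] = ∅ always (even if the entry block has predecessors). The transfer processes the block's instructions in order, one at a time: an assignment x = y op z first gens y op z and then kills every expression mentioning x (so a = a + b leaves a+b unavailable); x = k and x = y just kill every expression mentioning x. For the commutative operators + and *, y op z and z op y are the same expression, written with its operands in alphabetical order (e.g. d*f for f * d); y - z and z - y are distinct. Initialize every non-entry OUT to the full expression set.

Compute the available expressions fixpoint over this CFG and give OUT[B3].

Converged values:
  B0: | IN={} | OUT={}
  B1: | IN={} | OUT={d*d, e-f}
  B2: | IN={d*d, e-f} | OUT={c+d, d*d}
  B3: | IN={c+d, d*d} | OUT={c+d, d*d}
  B4: | IN={c+d, d*d} | OUT={c+d, d*d}
  B5: | IN={c+d, d*d} | OUT={d*d}
  B6: | IN={d*d} | OUT={d*d}

Merge at B3: IN[B3] = OUT[B2] = {c+d, d*d}
Applying B3's transfer function to that IN value gives OUT[B3] (row B3 above).

Answer: {c+d, d*d}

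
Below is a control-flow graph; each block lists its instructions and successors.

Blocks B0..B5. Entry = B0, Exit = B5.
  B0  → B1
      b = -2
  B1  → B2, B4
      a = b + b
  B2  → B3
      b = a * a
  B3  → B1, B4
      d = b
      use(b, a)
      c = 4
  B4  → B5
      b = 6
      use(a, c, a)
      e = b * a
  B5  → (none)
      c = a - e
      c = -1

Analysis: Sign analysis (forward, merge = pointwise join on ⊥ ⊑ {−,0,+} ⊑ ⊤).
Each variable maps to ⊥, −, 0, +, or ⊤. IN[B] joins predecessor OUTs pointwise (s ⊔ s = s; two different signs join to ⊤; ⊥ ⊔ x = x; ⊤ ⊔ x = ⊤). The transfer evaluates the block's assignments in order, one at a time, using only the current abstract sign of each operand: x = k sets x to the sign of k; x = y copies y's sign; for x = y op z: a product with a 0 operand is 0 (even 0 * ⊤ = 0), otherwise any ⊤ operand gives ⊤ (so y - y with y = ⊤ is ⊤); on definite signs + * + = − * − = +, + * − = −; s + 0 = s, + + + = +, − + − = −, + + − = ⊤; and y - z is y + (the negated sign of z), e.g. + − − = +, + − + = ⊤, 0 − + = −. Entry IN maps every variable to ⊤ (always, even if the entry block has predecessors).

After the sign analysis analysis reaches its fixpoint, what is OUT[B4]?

Answer: {a: ⊤, b: +, c: ⊤, d: ⊤, e: ⊤, f: ⊤}

Working:
Per-block solution:
  B0:   IN=(all ⊤)   OUT={b:-; rest ⊤}
  B1:   IN=(all ⊤)   OUT=(all ⊤)
  B2:   IN=(all ⊤)   OUT=(all ⊤)
  B3:   IN=(all ⊤)   OUT={c:+; rest ⊤}
  B4:   IN=(all ⊤)   OUT={b:+; rest ⊤}
  B5:   IN={b:+; rest ⊤}   OUT={b:+, c:-; rest ⊤}

Merge at B4: IN[B4] = OUT[B1] ⊔ OUT[B3] = {a: ⊤, b: ⊤, c: ⊤, d: ⊤, e: ⊤, f: ⊤}
Applying B4's transfer function to that IN value gives OUT[B4] (row B4 above).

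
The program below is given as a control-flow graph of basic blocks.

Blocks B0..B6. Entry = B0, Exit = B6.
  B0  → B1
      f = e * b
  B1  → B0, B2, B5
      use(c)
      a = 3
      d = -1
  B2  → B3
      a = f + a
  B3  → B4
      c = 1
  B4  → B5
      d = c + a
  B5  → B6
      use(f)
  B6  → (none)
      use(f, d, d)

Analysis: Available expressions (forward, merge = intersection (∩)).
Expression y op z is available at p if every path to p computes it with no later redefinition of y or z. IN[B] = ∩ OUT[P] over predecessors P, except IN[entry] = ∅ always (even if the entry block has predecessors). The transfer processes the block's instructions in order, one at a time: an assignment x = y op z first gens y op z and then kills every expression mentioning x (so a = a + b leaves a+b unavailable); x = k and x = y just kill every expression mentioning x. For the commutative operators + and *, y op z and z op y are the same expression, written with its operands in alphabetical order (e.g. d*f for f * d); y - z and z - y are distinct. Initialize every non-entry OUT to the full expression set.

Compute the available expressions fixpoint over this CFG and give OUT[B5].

Per-block solution:
  B0: | IN={} | OUT={b*e}
  B1: | IN={b*e} | OUT={b*e}
  B2: | IN={b*e} | OUT={b*e}
  B3: | IN={b*e} | OUT={b*e}
  B4: | IN={b*e} | OUT={a+c, b*e}
  B5: | IN={b*e} | OUT={b*e}
  B6: | IN={b*e} | OUT={b*e}

Merge at B5: IN[B5] = OUT[B1] ∩ OUT[B4] = {b*e}
Applying B5's transfer function to that IN value gives OUT[B5] (row B5 above).

Answer: {b*e}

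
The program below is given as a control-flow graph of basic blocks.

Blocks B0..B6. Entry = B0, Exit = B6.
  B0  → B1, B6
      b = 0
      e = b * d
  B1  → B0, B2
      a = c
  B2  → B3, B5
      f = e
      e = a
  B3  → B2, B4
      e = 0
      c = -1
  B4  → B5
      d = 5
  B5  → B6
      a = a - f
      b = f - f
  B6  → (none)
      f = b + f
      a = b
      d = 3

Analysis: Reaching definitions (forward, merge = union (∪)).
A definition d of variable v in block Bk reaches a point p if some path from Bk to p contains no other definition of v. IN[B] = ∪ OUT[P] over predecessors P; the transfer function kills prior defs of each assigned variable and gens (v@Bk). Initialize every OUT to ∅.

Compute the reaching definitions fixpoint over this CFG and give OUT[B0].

Answer: {a@B1, b@B0, e@B0}

Working:
Converged values:
  B0:  IN={a@B1, b@B0, e@B0}  OUT={a@B1, b@B0, e@B0}
  B1:  IN={a@B1, b@B0, e@B0}  OUT={a@B1, b@B0, e@B0}
  B2:  IN={a@B1, b@B0, c@B3, e@B0, e@B3, f@B2}  OUT={a@B1, b@B0, c@B3, e@B2, f@B2}
  B3:  IN={a@B1, b@B0, c@B3, e@B2, f@B2}  OUT={a@B1, b@B0, c@B3, e@B3, f@B2}
  B4:  IN={a@B1, b@B0, c@B3, e@B3, f@B2}  OUT={a@B1, b@B0, c@B3, d@B4, e@B3, f@B2}
  B5:  IN={a@B1, b@B0, c@B3, d@B4, e@B2, e@B3, f@B2}  OUT={a@B5, b@B5, c@B3, d@B4, e@B2, e@B3, f@B2}
  B6:  IN={a@B1, a@B5, b@B0, b@B5, c@B3, d@B4, e@B0, e@B2, e@B3, f@B2}  OUT={a@B6, b@B0, b@B5, c@B3, d@B6, e@B0, e@B2, e@B3, f@B6}

Merge at B0 (entry node, so the boundary value {} is joined with the incoming edge(s)): IN[B0] = {} ⊔ OUT[B1] = {a@B1, b@B0, e@B0}
Applying B0's transfer function to that IN value gives OUT[B0] (row B0 above).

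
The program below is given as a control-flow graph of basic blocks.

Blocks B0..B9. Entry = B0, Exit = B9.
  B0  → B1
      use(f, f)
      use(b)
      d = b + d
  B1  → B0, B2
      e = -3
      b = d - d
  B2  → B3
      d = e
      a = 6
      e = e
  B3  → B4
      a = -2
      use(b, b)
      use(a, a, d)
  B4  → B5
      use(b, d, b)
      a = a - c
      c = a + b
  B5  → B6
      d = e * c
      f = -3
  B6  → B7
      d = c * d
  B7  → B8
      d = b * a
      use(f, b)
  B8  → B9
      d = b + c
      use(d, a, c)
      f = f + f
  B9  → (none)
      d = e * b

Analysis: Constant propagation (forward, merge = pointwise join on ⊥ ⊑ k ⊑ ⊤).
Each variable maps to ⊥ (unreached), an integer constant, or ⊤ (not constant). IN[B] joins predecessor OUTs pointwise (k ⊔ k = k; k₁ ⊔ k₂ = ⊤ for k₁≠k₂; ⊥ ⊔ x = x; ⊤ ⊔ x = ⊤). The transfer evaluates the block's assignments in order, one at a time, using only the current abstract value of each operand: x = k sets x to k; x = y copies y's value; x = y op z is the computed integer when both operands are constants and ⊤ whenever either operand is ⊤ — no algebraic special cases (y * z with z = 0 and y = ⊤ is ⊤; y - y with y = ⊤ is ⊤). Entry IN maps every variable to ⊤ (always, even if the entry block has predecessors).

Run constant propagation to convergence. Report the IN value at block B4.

Converged values:
  B0:  IN=(all ⊤)  OUT=(all ⊤)
  B1:  IN=(all ⊤)  OUT={e:-3; rest ⊤}
  B2:  IN={e:-3; rest ⊤}  OUT={a:6, d:-3, e:-3; rest ⊤}
  B3:  IN={a:6, d:-3, e:-3; rest ⊤}  OUT={a:-2, d:-3, e:-3; rest ⊤}
  B4:  IN={a:-2, d:-3, e:-3; rest ⊤}  OUT={d:-3, e:-3; rest ⊤}
  B5:  IN={d:-3, e:-3; rest ⊤}  OUT={e:-3, f:-3; rest ⊤}
  B6:  IN={e:-3, f:-3; rest ⊤}  OUT={e:-3, f:-3; rest ⊤}
  B7:  IN={e:-3, f:-3; rest ⊤}  OUT={e:-3, f:-3; rest ⊤}
  B8:  IN={e:-3, f:-3; rest ⊤}  OUT={e:-3, f:-6; rest ⊤}
  B9:  IN={e:-3, f:-6; rest ⊤}  OUT={e:-3, f:-6; rest ⊤}

Merge at B4: IN[B4] = OUT[B3] = {a: -2, b: ⊤, c: ⊤, d: -3, e: -3, f: ⊤}

Answer: {a: -2, b: ⊤, c: ⊤, d: -3, e: -3, f: ⊤}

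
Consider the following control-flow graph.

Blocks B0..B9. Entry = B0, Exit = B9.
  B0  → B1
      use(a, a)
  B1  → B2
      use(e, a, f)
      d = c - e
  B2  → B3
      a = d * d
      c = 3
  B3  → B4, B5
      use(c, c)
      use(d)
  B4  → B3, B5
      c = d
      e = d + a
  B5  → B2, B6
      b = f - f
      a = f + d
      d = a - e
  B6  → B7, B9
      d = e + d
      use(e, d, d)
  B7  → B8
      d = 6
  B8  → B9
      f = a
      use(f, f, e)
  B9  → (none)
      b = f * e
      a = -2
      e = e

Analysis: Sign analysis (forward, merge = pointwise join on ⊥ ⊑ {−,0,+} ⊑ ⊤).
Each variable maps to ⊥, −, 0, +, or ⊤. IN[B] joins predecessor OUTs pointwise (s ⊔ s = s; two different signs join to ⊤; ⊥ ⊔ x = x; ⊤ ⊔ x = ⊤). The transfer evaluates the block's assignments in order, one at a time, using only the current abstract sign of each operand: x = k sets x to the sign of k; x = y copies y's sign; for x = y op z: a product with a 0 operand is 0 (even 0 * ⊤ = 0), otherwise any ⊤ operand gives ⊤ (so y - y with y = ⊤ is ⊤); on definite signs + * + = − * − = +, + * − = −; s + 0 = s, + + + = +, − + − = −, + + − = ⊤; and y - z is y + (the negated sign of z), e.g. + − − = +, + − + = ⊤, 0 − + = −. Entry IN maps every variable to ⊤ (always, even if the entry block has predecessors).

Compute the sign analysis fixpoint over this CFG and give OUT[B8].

Converged values:
  B0: | IN=(all ⊤) | OUT=(all ⊤)
  B1: | IN=(all ⊤) | OUT=(all ⊤)
  B2: | IN=(all ⊤) | OUT={c:+; rest ⊤}
  B3: | IN=(all ⊤) | OUT=(all ⊤)
  B4: | IN=(all ⊤) | OUT=(all ⊤)
  B5: | IN=(all ⊤) | OUT=(all ⊤)
  B6: | IN=(all ⊤) | OUT=(all ⊤)
  B7: | IN=(all ⊤) | OUT={d:+; rest ⊤}
  B8: | IN={d:+; rest ⊤} | OUT={d:+; rest ⊤}
  B9: | IN=(all ⊤) | OUT={a:-; rest ⊤}

Merge at B8: IN[B8] = OUT[B7] = {a: ⊤, b: ⊤, c: ⊤, d: +, e: ⊤, f: ⊤}
Applying B8's transfer function to that IN value gives OUT[B8] (row B8 above).

Answer: {a: ⊤, b: ⊤, c: ⊤, d: +, e: ⊤, f: ⊤}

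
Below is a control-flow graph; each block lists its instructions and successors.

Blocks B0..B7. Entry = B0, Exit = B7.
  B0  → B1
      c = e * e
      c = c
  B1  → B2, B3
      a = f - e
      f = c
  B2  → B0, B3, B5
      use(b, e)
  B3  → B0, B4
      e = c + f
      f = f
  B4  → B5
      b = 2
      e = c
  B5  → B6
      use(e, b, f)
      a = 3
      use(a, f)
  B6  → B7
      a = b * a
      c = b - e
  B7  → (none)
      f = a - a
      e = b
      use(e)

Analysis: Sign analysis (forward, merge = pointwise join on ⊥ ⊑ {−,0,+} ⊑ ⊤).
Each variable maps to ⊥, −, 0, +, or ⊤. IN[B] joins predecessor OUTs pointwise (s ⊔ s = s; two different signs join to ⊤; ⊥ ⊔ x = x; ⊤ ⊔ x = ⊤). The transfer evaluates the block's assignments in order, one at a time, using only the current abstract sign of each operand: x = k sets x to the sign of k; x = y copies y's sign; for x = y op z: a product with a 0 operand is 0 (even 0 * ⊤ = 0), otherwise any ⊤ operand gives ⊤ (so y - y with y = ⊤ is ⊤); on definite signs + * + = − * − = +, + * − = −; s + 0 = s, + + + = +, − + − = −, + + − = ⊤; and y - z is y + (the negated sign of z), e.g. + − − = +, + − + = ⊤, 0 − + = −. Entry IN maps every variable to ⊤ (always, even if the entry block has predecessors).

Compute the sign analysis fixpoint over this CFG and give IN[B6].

Answer: {a: +, b: ⊤, c: ⊤, d: ⊤, e: ⊤, f: ⊤}

Derivation:
Per-block solution:
  B0:  IN=(all ⊤)  OUT=(all ⊤)
  B1:  IN=(all ⊤)  OUT=(all ⊤)
  B2:  IN=(all ⊤)  OUT=(all ⊤)
  B3:  IN=(all ⊤)  OUT=(all ⊤)
  B4:  IN=(all ⊤)  OUT={b:+; rest ⊤}
  B5:  IN=(all ⊤)  OUT={a:+; rest ⊤}
  B6:  IN={a:+; rest ⊤}  OUT=(all ⊤)
  B7:  IN=(all ⊤)  OUT=(all ⊤)

Merge at B6: IN[B6] = OUT[B5] = {a: +, b: ⊤, c: ⊤, d: ⊤, e: ⊤, f: ⊤}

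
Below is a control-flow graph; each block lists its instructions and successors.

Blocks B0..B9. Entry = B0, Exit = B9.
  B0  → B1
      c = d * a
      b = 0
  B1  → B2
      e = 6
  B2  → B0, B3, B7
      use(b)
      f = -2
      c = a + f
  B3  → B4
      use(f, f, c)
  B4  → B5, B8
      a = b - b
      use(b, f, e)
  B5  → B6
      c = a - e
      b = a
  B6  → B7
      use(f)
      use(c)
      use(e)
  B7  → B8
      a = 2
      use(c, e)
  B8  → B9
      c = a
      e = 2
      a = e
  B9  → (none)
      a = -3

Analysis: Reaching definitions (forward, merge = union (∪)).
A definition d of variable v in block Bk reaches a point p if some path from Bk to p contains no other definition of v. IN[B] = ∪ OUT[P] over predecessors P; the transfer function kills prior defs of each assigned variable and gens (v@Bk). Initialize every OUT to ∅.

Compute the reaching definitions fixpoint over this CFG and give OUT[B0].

Converged values:
  B0:   IN={b@B0, c@B2, e@B1, f@B2}   OUT={b@B0, c@B0, e@B1, f@B2}
  B1:   IN={b@B0, c@B0, e@B1, f@B2}   OUT={b@B0, c@B0, e@B1, f@B2}
  B2:   IN={b@B0, c@B0, e@B1, f@B2}   OUT={b@B0, c@B2, e@B1, f@B2}
  B3:   IN={b@B0, c@B2, e@B1, f@B2}   OUT={b@B0, c@B2, e@B1, f@B2}
  B4:   IN={b@B0, c@B2, e@B1, f@B2}   OUT={a@B4, b@B0, c@B2, e@B1, f@B2}
  B5:   IN={a@B4, b@B0, c@B2, e@B1, f@B2}   OUT={a@B4, b@B5, c@B5, e@B1, f@B2}
  B6:   IN={a@B4, b@B5, c@B5, e@B1, f@B2}   OUT={a@B4, b@B5, c@B5, e@B1, f@B2}
  B7:   IN={a@B4, b@B0, b@B5, c@B2, c@B5, e@B1, f@B2}   OUT={a@B7, b@B0, b@B5, c@B2, c@B5, e@B1, f@B2}
  B8:   IN={a@B4, a@B7, b@B0, b@B5, c@B2, c@B5, e@B1, f@B2}   OUT={a@B8, b@B0, b@B5, c@B8, e@B8, f@B2}
  B9:   IN={a@B8, b@B0, b@B5, c@B8, e@B8, f@B2}   OUT={a@B9, b@B0, b@B5, c@B8, e@B8, f@B2}

Merge at B0 (entry node, so the boundary value {} is joined with the incoming edge(s)): IN[B0] = {} ⊔ OUT[B2] = {b@B0, c@B2, e@B1, f@B2}
Applying B0's transfer function to that IN value gives OUT[B0] (row B0 above).

Answer: {b@B0, c@B0, e@B1, f@B2}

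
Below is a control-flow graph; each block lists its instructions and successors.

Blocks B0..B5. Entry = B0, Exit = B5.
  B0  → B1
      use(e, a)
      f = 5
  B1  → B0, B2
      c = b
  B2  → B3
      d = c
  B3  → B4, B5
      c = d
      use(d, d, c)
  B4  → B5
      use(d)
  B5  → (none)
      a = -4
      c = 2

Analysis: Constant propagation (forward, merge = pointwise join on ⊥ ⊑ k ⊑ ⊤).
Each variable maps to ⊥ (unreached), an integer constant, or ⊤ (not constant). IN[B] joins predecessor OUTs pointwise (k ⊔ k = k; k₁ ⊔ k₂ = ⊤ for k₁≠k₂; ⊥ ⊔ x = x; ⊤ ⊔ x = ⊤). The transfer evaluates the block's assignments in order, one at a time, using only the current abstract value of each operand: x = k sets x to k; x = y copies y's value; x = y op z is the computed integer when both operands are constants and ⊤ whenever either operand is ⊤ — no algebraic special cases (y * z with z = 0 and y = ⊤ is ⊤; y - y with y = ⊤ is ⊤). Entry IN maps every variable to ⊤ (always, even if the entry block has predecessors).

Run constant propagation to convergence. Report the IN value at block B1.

Per-block solution:
  B0: | IN=(all ⊤) | OUT={f:5; rest ⊤}
  B1: | IN={f:5; rest ⊤} | OUT={f:5; rest ⊤}
  B2: | IN={f:5; rest ⊤} | OUT={f:5; rest ⊤}
  B3: | IN={f:5; rest ⊤} | OUT={f:5; rest ⊤}
  B4: | IN={f:5; rest ⊤} | OUT={f:5; rest ⊤}
  B5: | IN={f:5; rest ⊤} | OUT={a:-4, c:2, f:5; rest ⊤}

Merge at B1: IN[B1] = OUT[B0] = {a: ⊤, b: ⊤, c: ⊤, d: ⊤, e: ⊤, f: 5}

Answer: {a: ⊤, b: ⊤, c: ⊤, d: ⊤, e: ⊤, f: 5}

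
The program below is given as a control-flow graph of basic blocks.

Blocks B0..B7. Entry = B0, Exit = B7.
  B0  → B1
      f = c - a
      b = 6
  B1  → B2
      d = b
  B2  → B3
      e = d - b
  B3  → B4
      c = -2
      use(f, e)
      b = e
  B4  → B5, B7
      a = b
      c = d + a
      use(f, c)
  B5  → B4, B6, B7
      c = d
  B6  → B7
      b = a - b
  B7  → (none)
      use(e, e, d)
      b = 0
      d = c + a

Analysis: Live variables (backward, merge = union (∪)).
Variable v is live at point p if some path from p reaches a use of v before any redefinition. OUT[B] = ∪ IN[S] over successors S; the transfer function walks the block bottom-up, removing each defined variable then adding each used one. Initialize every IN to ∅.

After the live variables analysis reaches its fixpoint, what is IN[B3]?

Answer: {d, e, f}

Derivation:
Fixpoint table:
  B0:  IN={a, c}  OUT={b, f}
  B1:  IN={b, f}  OUT={b, d, f}
  B2:  IN={b, d, f}  OUT={d, e, f}
  B3:  IN={d, e, f}  OUT={b, d, e, f}
  B4:  IN={b, d, e, f}  OUT={a, b, c, d, e, f}
  B5:  IN={a, b, d, e, f}  OUT={a, b, c, d, e, f}
  B6:  IN={a, b, c, d, e}  OUT={a, c, d, e}
  B7:  IN={a, c, d, e}  OUT={}

Merge at B3: OUT[B3] = IN[B4] = {b, d, e, f}
Applying B3's transfer function to that OUT value gives IN[B3] (row B3 above).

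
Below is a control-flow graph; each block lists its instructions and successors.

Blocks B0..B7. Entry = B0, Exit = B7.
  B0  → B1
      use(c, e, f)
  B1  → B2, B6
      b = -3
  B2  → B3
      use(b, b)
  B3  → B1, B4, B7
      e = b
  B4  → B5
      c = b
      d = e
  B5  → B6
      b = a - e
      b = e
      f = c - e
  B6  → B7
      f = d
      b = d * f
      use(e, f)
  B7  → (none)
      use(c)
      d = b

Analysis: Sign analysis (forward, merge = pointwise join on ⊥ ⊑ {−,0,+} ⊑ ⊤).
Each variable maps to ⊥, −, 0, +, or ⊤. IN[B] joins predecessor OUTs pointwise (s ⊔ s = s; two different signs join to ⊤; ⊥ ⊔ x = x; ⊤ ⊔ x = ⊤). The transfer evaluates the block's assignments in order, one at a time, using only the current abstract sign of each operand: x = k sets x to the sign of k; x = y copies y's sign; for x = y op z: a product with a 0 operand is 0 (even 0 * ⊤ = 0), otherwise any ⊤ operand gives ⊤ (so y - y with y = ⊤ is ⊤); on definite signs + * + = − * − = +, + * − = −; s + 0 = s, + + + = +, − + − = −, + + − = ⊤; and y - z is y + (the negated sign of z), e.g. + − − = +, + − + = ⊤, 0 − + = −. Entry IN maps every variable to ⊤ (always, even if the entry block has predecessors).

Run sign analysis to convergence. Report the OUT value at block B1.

Answer: {a: ⊤, b: -, c: ⊤, d: ⊤, e: ⊤, f: ⊤}

Trace:
Fixpoint table:
  B0:   IN=(all ⊤)   OUT=(all ⊤)
  B1:   IN=(all ⊤)   OUT={b:-; rest ⊤}
  B2:   IN={b:-; rest ⊤}   OUT={b:-; rest ⊤}
  B3:   IN={b:-; rest ⊤}   OUT={b:-, e:-; rest ⊤}
  B4:   IN={b:-, e:-; rest ⊤}   OUT={b:-, c:-, d:-, e:-; rest ⊤}
  B5:   IN={b:-, c:-, d:-, e:-; rest ⊤}   OUT={b:-, c:-, d:-, e:-; rest ⊤}
  B6:   IN={b:-; rest ⊤}   OUT=(all ⊤)
  B7:   IN=(all ⊤)   OUT=(all ⊤)

Merge at B1: IN[B1] = OUT[B0] ⊔ OUT[B3] = {a: ⊤, b: ⊤, c: ⊤, d: ⊤, e: ⊤, f: ⊤}
Applying B1's transfer function to that IN value gives OUT[B1] (row B1 above).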